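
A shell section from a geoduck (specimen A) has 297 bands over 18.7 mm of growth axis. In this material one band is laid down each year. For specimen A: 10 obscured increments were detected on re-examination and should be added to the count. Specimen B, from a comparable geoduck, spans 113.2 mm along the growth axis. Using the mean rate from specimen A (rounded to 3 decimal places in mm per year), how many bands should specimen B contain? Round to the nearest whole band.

1856 bands

Specimen A: true band count = 297 + 10 = 307.
A: Mean rate = 18.7 mm / 307 years ≈ 0.061 mm per year.
B spans 113.2 / 0.061 = 1855.74 years ≈ 1856 bands.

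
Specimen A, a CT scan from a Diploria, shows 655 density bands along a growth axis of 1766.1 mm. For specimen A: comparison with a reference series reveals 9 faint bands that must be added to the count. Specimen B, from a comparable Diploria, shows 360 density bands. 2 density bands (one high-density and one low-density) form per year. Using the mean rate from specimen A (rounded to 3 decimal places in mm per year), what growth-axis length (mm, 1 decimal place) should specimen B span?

Specimen A: after corrections the count is 655 + 9 = 664 density bands.
Specimen A: dividing by 2 density bands per year: 664 / 2 = 332 years.
A: Mean rate = 1766.1 mm / 332 years ≈ 5.320 mm per year.
Specimen B: with 2 density bands per year, 360 / 2 = 180 years. For B, 5.320 mm/year × 180 years = 957.6 mm.

957.6 mm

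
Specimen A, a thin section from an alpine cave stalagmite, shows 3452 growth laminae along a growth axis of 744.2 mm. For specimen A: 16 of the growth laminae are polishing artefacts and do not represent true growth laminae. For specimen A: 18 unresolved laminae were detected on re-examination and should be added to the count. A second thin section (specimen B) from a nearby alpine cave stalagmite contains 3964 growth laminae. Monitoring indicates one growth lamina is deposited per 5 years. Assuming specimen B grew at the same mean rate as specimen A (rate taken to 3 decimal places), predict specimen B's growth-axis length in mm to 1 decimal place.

852.3 mm

Specimen A: correcting the raw count gives 3452 − 16 + 18 = 3454 true growth laminae.
Specimen A: multiplying by 5 years per growth lamina: 3454 × 5 = 17270 years.
A: Mean rate = 744.2 mm / 17270 years ≈ 0.043 mm/yr.
Specimen B: at 5 years per growth lamina, 3964 × 5 = 19820 years. Length of B = 0.043 × 19820 = 852.3 mm.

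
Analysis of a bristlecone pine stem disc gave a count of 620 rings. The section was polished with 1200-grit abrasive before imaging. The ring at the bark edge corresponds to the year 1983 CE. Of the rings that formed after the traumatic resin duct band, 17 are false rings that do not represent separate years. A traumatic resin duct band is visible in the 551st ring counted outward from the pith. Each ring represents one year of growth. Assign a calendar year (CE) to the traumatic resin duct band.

Between ring 551 and the bark edge there are 620 − 551 = 69 rings.
69 − 17 false = 52 true rings after the traumatic resin duct band.
1983 − 52 = 1931 CE.

1931 CE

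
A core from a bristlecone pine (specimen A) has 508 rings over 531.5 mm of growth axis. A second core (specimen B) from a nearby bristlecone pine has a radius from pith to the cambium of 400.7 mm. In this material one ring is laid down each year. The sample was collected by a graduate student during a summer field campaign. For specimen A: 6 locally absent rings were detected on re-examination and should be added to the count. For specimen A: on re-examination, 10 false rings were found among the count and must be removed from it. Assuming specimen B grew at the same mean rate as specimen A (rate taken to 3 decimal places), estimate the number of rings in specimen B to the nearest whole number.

Specimen A: correcting the raw count gives 508 − 10 + 6 = 504 true rings.
A: Extension rate ≈ 531.5 / 504 = 1.055 mm/yr.
Specimen B: 400.7 mm / 1.055 mm per year = 379.81 years ≈ 380 rings.

380 rings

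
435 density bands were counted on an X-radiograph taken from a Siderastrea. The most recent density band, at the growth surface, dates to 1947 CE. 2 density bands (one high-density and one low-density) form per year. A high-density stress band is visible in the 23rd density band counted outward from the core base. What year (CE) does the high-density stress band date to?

The high-density stress band sits at density band 23 from the core base, so 435 − 23 = 412 density bands formed after it.
With 2 density bands per year, 412 / 2 = 206 years.
1947 − 206 = 1741 CE.

1741 CE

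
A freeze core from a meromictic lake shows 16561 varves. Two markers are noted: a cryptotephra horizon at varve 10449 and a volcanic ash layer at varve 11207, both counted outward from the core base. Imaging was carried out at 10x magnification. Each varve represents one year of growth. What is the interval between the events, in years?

11207 − 10449 = 758 varves lie between the two events.
One varve per year makes the interval 758 years.

758 years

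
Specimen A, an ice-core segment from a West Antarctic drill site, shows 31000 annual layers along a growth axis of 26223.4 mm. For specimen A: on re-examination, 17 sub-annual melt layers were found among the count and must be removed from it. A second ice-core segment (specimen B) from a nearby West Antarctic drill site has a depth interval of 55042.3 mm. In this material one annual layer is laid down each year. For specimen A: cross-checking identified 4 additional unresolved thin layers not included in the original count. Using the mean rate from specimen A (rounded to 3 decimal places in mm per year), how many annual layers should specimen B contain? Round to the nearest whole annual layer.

Specimen A: correcting the raw count gives 31000 − 17 + 4 = 30987 true annual layers.
A: 26223.4 mm over 30987 years gives 26223.4 / 30987 ≈ 0.846 mm/year.
B spans 55042.3 / 0.846 = 65061.82 years ≈ 65062 annual layers.

65062 annual layers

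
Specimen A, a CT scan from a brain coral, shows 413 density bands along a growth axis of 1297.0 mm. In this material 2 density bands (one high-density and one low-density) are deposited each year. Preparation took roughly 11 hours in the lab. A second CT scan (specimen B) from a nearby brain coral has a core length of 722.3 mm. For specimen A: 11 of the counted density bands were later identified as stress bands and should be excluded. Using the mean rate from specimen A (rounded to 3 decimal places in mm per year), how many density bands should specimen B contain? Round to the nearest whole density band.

224 density bands

Specimen A: adjusted count: 413 − 11 = 402 density bands.
Specimen A: with 2 density bands per year, 402 / 2 = 201 years.
A: Extension rate ≈ 1297.0 / 201 = 6.453 mm per year.
For B, 722.3 / 6.453 = 111.93 years; at 2 density bands per year that is 111.93 × 2 ≈ 224 density bands.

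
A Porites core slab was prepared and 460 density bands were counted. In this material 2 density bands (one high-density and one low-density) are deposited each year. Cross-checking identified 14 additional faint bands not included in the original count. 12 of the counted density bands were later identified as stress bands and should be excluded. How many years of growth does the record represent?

After corrections the count is 460 − 12 + 14 = 462 density bands.
With 2 density bands per year, 462 / 2 = 231 years.

231 years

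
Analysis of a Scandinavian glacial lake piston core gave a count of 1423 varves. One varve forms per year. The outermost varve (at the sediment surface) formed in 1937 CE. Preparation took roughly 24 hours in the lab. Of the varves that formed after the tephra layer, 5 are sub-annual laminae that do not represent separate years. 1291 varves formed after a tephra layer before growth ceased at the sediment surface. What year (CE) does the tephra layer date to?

1291 varves post-date the tephra layer.
1291 − 5 false = 1286 true varves after the tephra layer.
The varve at the sediment surface is 1937 CE, so the tephra layer dates to 1937 − 1286 = 651 CE.

651 CE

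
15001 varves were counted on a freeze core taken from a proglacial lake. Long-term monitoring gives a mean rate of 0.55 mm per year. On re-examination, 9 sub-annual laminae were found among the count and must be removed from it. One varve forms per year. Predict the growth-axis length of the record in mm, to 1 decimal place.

Correcting the raw count gives 15001 − 9 = 14992 true varves.
Predicted length = 0.55 mm/year × 14992 years = 8245.6 mm.

8245.6 mm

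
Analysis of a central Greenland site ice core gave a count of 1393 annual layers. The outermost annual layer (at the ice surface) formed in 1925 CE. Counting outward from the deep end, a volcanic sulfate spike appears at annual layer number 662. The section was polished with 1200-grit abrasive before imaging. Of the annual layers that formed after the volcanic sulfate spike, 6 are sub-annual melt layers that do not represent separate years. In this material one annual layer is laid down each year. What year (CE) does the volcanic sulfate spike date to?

The volcanic sulfate spike sits at annual layer 662 from the deep end, so 1393 − 662 = 731 annual layers formed after it.
Removing the 6 false annual layers leaves 731 − 6 = 725 true annual layers beyond the volcanic sulfate spike.
Counting back 725 years from 1925 CE places the volcanic sulfate spike in 1925 − 725 = 1200 CE.

1200 CE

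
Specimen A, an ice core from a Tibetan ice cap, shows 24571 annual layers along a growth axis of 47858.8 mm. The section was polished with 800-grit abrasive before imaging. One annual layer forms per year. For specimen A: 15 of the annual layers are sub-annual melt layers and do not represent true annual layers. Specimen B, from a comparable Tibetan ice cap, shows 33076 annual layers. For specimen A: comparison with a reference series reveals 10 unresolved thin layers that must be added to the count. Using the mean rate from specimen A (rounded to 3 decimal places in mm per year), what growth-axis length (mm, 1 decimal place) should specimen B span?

64432.0 mm

Specimen A: adjusted count: 24571 − 15 + 10 = 24566 annual layers.
A: 47858.8 mm over 24566 years gives 47858.8 / 24566 ≈ 1.948 mm/yr.
B's length ≈ 1.948 × 33076 = 64432.0 mm.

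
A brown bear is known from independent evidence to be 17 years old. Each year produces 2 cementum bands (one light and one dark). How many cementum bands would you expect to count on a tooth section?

34 cementum bands

With 2 cementum bands per year, 17 years would produce 17 × 2 = 34 cementum bands.
So 34 cementum bands should be present.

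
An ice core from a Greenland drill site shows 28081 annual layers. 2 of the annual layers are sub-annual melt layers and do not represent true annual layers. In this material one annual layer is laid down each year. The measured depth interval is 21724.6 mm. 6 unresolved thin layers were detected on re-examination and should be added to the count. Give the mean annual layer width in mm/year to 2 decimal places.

Correcting the raw count gives 28081 − 2 + 6 = 28085 true annual layers.
Mean rate = 21724.6 mm / 28085 years ≈ 0.77 mm/year.

0.77 mm/year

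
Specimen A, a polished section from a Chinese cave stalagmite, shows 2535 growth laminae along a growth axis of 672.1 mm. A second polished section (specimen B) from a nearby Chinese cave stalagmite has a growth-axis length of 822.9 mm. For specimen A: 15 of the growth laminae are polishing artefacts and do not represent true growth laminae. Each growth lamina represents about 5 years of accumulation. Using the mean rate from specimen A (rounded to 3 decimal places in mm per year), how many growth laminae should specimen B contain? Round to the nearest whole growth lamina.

Specimen A: correcting the raw count gives 2535 − 15 = 2520 true growth laminae.
Specimen A: 2520 growth laminae at 5 years each span 2520 × 5 = 12600 years.
A: Extension rate ≈ 672.1 / 12600 = 0.053 mm/year.
For B, 822.9 / 0.053 = 15526.42 years; at 5 years per growth lamina that is 15526.42 / 5 ≈ 3105 growth laminae.

3105 growth laminae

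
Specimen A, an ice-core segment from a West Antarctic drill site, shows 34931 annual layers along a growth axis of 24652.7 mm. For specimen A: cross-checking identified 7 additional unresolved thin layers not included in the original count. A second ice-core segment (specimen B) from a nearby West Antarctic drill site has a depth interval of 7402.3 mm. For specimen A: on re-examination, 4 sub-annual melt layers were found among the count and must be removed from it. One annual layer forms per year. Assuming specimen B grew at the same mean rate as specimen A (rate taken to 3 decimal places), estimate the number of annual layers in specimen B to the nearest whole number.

Specimen A: correcting the raw count gives 34931 − 4 + 7 = 34934 true annual layers.
A: Mean rate = 24652.7 mm / 34934 years ≈ 0.706 mm/yr.
B spans 7402.3 / 0.706 = 10484.84 years ≈ 10485 annual layers.

10485 annual layers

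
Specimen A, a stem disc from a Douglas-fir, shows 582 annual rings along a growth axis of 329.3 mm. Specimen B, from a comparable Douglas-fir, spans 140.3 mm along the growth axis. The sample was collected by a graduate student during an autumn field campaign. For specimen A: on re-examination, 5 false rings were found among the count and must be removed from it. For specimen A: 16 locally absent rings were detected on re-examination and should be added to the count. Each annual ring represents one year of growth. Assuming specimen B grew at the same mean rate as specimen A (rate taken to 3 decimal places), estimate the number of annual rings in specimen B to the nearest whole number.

Specimen A: true annual ring count = 582 − 5 + 16 = 593.
A: 329.3 mm over 593 years gives 329.3 / 593 ≈ 0.555 mm/year.
B spans 140.3 / 0.555 = 252.79 years ≈ 253 annual rings.

253 annual rings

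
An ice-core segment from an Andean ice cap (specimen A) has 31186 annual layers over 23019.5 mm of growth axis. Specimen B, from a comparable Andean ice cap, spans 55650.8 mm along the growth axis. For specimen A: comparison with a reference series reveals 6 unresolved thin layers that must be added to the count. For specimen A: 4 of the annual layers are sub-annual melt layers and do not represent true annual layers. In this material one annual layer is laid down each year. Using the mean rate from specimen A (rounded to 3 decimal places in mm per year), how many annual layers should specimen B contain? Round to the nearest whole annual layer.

Specimen A: after corrections the count is 31186 − 4 + 6 = 31188 annual layers.
A: Mean rate = 23019.5 mm / 31188 years ≈ 0.738 mm/year.
B spans 55650.8 / 0.738 = 75407.59 years ≈ 75408 annual layers.

75408 annual layers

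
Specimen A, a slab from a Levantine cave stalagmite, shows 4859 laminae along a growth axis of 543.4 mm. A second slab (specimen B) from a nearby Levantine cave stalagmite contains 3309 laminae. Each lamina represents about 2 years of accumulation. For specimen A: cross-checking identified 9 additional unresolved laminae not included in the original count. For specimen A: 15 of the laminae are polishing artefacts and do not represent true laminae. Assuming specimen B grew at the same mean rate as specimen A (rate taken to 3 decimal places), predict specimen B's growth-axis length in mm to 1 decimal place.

Specimen A: true lamina count = 4859 − 15 + 9 = 4853.
Specimen A: multiplying by 2 years per lamina: 4853 × 2 = 9706 years.
A: 543.4 mm over 9706 years gives 543.4 / 9706 ≈ 0.056 mm/year.
Specimen B: multiplying by 2 years per lamina: 3309 × 2 = 6618 years. For B, 0.056 mm/year × 6618 years = 370.6 mm.

370.6 mm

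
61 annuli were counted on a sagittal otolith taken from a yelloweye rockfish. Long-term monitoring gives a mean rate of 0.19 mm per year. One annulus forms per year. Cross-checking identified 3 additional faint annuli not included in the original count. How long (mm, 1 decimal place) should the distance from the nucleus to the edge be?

12.2 mm

Correcting the raw count gives 61 + 3 = 64 true annuli.
64 years at 0.19 mm/year gives 0.19 × 64 = 12.2 mm.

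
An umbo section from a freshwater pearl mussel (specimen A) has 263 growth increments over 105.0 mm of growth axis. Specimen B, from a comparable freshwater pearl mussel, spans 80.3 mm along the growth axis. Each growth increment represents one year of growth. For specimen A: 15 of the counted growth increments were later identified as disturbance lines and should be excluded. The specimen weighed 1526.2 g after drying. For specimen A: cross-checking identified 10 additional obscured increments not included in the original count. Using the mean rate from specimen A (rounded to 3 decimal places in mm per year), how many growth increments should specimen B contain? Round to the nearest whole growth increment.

Specimen A: true growth increment count = 263 − 15 + 10 = 258.
A: 105.0 mm over 258 years gives 105.0 / 258 ≈ 0.407 mm per year.
Specimen B: 80.3 mm / 0.407 mm per year = 197.30 years ≈ 197 growth increments.

197 growth increments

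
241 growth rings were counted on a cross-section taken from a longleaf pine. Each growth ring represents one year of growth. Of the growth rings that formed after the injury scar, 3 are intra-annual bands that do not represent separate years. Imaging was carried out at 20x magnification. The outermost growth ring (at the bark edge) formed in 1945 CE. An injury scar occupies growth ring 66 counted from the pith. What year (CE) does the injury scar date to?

1773 CE

The injury scar sits at growth ring 66 from the pith, so 241 − 66 = 175 growth rings formed after it.
Excluding 3 false growth rings: 175 − 3 = 172.
The growth ring at the bark edge is 1945 CE, so the injury scar dates to 1945 − 172 = 1773 CE.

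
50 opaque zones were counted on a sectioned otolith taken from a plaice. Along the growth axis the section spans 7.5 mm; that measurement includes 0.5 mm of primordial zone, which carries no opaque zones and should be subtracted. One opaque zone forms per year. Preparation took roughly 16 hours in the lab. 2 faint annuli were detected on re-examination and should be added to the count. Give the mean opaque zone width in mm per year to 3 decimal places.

0.135 mm per year

After corrections the count is 50 + 2 = 52 opaque zones.
Removing the 0.5 mm offcut leaves 7.5 − 0.5 = 7.0 mm.
7.0 mm over 52 years gives 7.0 / 52 ≈ 0.135 mm per year.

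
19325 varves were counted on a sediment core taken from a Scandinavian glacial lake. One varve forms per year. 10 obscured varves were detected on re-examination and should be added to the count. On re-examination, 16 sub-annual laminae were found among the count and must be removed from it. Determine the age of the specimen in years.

19319 years

After corrections the count is 19325 − 16 + 10 = 19319 varves.
One varve per year makes the duration 19319 years.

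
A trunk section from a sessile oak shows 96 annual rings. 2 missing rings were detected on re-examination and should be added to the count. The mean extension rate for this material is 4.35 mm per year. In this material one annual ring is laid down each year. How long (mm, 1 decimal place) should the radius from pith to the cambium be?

426.3 mm

True annual ring count = 96 + 2 = 98.
98 years at 4.35 mm/year gives 4.35 × 98 = 426.3 mm.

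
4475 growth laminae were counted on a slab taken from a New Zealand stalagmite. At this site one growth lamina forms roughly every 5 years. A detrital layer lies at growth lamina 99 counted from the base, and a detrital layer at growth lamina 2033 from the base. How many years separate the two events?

2033 − 99 = 1934 growth laminae lie between the two events.
At 5 years per growth lamina, 1934 × 5 = 9670 years.

9670 yr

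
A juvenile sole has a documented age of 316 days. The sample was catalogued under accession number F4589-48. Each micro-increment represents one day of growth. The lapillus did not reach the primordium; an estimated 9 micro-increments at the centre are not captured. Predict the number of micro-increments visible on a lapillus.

At one micro-increment per day, 316 days correspond to 316 micro-increments.
316 − 9 missed = 307 micro-increments expected in the prepared section.

307 micro-increments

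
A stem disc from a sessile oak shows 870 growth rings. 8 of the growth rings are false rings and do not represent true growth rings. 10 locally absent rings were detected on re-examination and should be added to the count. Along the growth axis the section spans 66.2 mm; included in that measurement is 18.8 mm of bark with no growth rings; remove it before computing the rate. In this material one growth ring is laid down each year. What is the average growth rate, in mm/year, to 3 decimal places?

0.054 mm/year

After corrections the count is 870 − 8 + 10 = 872 growth rings.
Net length = 66.2 − 18.8 = 47.4 mm.
Extension rate ≈ 47.4 / 872 = 0.054 mm/year.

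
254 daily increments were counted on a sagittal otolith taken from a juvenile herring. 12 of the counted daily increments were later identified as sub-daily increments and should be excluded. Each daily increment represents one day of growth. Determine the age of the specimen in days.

242 d

Correcting the raw count gives 254 − 12 = 242 true daily increments.
With a one-to-one daily increment periodicity this is 242 days.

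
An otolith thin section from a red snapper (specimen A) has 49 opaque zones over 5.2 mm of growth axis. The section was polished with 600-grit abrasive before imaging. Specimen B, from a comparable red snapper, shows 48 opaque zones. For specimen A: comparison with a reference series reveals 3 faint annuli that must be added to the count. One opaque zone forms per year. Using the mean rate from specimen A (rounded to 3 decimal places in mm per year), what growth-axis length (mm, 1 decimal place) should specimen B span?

Specimen A: after corrections the count is 49 + 3 = 52 opaque zones.
A: Extension rate ≈ 5.2 / 52 = 0.100 mm/year.
Length of B = 0.100 × 48 = 4.8 mm.

4.8 mm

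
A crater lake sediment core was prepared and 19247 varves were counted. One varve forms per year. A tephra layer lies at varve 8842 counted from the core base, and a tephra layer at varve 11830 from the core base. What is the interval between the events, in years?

Separation: 11830 − 8842 = 2988 varves.
At one varve per year, 2988 years elapsed between them.

2988 yr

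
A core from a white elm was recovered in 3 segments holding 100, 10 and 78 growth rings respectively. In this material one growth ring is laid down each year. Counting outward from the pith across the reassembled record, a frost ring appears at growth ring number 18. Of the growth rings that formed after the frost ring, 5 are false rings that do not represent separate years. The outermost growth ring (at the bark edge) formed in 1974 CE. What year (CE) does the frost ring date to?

Total growth rings = 100 + 10 + 78 = 188.
The frost ring sits at growth ring 18 from the pith, so 188 − 18 = 170 growth rings formed after it.
Removing the 5 false growth rings leaves 170 − 5 = 165 true growth rings beyond the frost ring.
Counting back 165 years from 1974 CE places the frost ring in 1974 − 165 = 1809 CE.

1809 CE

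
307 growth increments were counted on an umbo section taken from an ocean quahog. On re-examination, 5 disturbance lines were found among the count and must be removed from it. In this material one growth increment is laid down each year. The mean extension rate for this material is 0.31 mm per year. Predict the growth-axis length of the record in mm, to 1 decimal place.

True growth increment count = 307 − 5 = 302.
302 years at 0.31 mm/year gives 0.31 × 302 = 93.6 mm.

93.6 mm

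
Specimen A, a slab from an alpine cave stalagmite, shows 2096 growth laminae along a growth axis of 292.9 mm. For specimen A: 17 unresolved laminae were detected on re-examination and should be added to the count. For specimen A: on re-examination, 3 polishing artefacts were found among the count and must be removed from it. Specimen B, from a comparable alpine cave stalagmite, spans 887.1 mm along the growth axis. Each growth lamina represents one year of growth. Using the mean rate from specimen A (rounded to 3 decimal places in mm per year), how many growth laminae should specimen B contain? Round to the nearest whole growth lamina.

6382 growth laminae

Specimen A: adjusted count: 2096 − 3 + 17 = 2110 growth laminae.
A: Extension rate ≈ 292.9 / 2110 = 0.139 mm per year.
Specimen B: 887.1 mm / 0.139 mm per year = 6382.01 years ≈ 6382 growth laminae.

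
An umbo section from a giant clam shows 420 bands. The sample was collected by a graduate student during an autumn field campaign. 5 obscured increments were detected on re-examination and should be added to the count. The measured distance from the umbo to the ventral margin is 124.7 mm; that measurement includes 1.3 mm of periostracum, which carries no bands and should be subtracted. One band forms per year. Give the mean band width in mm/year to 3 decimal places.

True band count = 420 + 5 = 425.
The growth record spans 124.7 − 1.3 = 123.4 mm.
Extension rate ≈ 123.4 / 425 = 0.290 mm/year.

0.290 mm/year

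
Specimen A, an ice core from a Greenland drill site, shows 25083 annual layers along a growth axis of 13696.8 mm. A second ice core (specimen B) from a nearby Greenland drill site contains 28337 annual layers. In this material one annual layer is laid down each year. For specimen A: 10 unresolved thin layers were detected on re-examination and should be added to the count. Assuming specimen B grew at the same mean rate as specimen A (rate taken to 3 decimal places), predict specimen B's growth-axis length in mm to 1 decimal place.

15472.0 mm

Specimen A: after corrections the count is 25083 + 10 = 25093 annual layers.
A: 13696.8 mm over 25093 years gives 13696.8 / 25093 ≈ 0.546 mm per year.
For B, 0.546 mm/year × 28337 years = 15472.0 mm.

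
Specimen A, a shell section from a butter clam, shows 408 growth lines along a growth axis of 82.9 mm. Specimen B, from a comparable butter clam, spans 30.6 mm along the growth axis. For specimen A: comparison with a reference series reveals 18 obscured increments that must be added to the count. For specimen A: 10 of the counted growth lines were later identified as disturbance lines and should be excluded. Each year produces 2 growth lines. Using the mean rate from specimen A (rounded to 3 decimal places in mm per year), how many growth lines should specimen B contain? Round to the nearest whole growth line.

153 growth lines

Specimen A: after corrections the count is 408 − 10 + 18 = 416 growth lines.
Specimen A: 416 growth lines at 2 per year is 416 / 2 = 208 years.
A: Mean rate = 82.9 mm / 208 years ≈ 0.399 mm/year.
For B, 30.6 / 0.399 = 76.69 years; at 2 growth lines per year that is 76.69 × 2 ≈ 153 growth lines.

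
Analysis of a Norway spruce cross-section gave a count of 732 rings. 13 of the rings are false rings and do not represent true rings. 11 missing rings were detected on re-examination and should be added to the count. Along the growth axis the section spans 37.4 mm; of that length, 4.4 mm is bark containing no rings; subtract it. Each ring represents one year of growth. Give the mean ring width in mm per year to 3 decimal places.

0.045 mm per year

True ring count = 732 − 13 + 11 = 730.
The growth record spans 37.4 − 4.4 = 33.0 mm.
Mean rate = 33.0 mm / 730 years ≈ 0.045 mm per year.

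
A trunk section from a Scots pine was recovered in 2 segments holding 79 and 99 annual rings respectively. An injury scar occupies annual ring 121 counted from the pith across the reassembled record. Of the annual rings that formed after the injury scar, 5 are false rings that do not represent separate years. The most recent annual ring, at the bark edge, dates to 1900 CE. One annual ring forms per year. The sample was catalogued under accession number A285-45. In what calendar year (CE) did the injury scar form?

Total annual rings = 79 + 99 = 178.
The injury scar sits at annual ring 121 from the pith, so 178 − 121 = 57 annual rings formed after it.
Excluding 5 false annual rings: 57 − 5 = 52.
The annual ring at the bark edge is 1900 CE, so the injury scar dates to 1900 − 52 = 1848 CE.

1848 CE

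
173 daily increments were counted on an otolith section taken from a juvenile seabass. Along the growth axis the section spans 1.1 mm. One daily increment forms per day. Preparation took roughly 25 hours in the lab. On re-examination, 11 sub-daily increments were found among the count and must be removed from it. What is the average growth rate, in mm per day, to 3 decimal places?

Adjusted count: 173 − 11 = 162 daily increments.
Extension rate ≈ 1.1 / 162 = 0.007 mm per day.

0.007 mm per day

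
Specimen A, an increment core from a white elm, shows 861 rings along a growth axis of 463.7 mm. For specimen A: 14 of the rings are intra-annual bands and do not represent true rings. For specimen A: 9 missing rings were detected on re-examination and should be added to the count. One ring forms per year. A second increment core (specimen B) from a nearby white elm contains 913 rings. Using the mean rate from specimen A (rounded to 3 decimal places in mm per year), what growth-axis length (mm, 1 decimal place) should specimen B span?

Specimen A: adjusted count: 861 − 14 + 9 = 856 rings.
A: Extension rate ≈ 463.7 / 856 = 0.542 mm/yr.
Length of B = 0.542 × 913 = 494.8 mm.

494.8 mm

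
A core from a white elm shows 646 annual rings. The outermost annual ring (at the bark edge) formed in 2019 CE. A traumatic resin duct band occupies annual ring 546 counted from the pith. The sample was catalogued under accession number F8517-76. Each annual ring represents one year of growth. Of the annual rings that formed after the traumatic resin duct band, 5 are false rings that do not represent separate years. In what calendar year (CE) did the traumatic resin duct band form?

1924 CE

The traumatic resin duct band sits at annual ring 546 from the pith, so 646 − 546 = 100 annual rings formed after it.
Excluding 5 false annual rings: 100 − 5 = 95.
2019 − 95 = 1924 CE.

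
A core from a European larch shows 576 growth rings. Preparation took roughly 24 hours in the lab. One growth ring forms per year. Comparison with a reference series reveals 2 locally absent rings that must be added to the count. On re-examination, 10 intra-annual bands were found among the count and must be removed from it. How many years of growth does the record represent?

Correcting the raw count gives 576 − 10 + 2 = 568 true growth rings.
With a one-to-one growth ring periodicity this is 568 years.

568 yr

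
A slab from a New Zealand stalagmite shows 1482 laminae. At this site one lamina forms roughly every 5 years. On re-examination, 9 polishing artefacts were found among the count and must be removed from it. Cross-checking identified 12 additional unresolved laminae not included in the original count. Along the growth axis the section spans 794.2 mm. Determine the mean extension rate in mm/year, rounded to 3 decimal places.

Adjusted count: 1482 − 9 + 12 = 1485 laminae.
Multiplying by 5 years per lamina: 1485 × 5 = 7425 years.
794.2 mm over 7425 years gives 794.2 / 7425 ≈ 0.107 mm/year.

0.107 mm/year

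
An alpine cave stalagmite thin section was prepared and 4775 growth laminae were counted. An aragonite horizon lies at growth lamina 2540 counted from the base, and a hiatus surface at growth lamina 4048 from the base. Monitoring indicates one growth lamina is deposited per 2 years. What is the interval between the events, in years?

The two markers are separated by 4048 − 2540 = 1508 growth laminae.
At 2 years per growth lamina, 1508 × 2 = 3016 years.

3016 yr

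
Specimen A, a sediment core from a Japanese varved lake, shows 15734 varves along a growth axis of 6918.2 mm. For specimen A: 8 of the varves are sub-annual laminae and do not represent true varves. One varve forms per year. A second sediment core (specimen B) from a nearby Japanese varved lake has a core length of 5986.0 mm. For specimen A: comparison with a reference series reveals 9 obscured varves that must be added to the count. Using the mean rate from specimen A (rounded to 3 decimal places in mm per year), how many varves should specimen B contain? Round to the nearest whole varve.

13605 varves

Specimen A: after corrections the count is 15734 − 8 + 9 = 15735 varves.
A: Extension rate ≈ 6918.2 / 15735 = 0.440 mm/yr.
For B, 5986.0 / 0.440 = 13604.55 years ≈ 13605 varves.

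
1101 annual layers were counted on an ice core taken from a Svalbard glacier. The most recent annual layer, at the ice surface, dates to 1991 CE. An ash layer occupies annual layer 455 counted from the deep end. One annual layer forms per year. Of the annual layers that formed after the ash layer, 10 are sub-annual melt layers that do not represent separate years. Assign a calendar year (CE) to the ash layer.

1355 CE

1101 − 455 = 646 annual layers lie beyond the ash layer toward the ice surface.
Removing the 10 false annual layers leaves 646 − 10 = 636 true annual layers beyond the ash layer.
The annual layer at the ice surface is 1991 CE, so the ash layer dates to 1991 − 636 = 1355 CE.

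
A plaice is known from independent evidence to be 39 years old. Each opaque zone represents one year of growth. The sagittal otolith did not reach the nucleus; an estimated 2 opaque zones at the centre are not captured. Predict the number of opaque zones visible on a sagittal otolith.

Expected opaque zones over 39 years: 39.
39 − 2 missed = 37 opaque zones expected in the prepared section.

37 opaque zones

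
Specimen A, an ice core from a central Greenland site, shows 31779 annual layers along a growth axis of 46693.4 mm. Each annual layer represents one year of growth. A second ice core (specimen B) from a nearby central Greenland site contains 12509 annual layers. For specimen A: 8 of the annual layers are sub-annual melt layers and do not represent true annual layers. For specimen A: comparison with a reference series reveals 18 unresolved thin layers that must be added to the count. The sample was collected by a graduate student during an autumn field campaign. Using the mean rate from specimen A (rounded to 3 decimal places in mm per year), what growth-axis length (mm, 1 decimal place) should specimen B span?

Specimen A: after corrections the count is 31779 − 8 + 18 = 31789 annual layers.
A: Mean rate = 46693.4 mm / 31789 years ≈ 1.469 mm per year.
Length of B = 1.469 × 12509 = 18375.7 mm.

18375.7 mm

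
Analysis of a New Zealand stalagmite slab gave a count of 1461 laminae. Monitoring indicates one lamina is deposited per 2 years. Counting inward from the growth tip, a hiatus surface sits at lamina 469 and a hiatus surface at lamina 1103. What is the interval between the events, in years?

1103 − 469 = 634 laminae lie between the two events.
At 2 years per lamina, 634 × 2 = 1268 years.

1268 years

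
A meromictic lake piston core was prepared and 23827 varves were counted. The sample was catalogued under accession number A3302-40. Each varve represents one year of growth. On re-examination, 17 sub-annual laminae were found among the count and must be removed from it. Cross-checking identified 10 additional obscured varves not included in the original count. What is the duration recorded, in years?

Correcting the raw count gives 23827 − 17 + 10 = 23820 true varves.
One varve per year makes the duration 23820 years.

23820 years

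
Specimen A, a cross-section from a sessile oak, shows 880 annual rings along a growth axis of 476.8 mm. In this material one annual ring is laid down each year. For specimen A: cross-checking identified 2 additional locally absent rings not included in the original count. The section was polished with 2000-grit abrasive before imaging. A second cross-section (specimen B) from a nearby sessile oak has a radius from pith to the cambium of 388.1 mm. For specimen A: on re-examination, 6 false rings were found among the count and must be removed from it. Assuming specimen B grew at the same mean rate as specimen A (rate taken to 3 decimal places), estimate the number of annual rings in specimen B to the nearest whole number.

713 annual rings

Specimen A: true annual ring count = 880 − 6 + 2 = 876.
A: 476.8 mm over 876 years gives 476.8 / 876 ≈ 0.544 mm per year.
B spans 388.1 / 0.544 = 713.42 years ≈ 713 annual rings.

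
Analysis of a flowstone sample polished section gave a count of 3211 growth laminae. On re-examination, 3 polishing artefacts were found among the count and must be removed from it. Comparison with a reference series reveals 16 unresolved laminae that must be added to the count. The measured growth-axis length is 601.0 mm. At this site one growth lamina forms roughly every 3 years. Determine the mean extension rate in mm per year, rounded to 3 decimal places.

0.062 mm per year

After corrections the count is 3211 − 3 + 16 = 3224 growth laminae.
At 3 years per growth lamina, 3224 × 3 = 9672 years.
Extension rate ≈ 601.0 / 9672 = 0.062 mm per year.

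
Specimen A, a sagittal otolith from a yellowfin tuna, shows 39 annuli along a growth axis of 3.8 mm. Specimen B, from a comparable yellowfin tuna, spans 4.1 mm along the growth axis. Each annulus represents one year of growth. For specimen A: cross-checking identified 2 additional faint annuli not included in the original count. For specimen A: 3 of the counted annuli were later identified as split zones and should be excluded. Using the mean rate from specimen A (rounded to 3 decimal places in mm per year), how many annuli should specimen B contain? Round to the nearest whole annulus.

41 annuli

Specimen A: after corrections the count is 39 − 3 + 2 = 38 annuli.
A: Extension rate ≈ 3.8 / 38 = 0.100 mm/yr.
B spans 4.1 / 0.100 = 41.00 years ≈ 41 annuli.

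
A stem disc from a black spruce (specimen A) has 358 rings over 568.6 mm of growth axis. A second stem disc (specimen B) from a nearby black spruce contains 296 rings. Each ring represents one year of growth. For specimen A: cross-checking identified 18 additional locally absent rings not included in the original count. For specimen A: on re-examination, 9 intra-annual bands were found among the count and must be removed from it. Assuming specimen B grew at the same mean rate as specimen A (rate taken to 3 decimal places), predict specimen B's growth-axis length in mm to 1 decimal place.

458.5 mm

Specimen A: true ring count = 358 − 9 + 18 = 367.
A: Mean rate = 568.6 mm / 367 years ≈ 1.549 mm/yr.
B's length ≈ 1.549 × 296 = 458.5 mm.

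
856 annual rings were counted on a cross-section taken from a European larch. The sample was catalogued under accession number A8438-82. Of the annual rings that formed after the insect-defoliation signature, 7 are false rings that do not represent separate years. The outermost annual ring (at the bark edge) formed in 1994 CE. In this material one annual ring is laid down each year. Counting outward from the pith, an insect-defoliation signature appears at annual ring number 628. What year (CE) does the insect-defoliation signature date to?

1773 CE

The insect-defoliation signature sits at annual ring 628 from the pith, so 856 − 628 = 228 annual rings formed after it.
Excluding 7 false annual rings: 228 − 7 = 221.
1994 − 221 = 1773 CE.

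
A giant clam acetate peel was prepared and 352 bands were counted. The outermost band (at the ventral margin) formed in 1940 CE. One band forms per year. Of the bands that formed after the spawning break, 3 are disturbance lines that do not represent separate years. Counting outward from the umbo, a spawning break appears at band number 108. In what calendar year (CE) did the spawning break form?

1699 CE

352 − 108 = 244 bands lie beyond the spawning break toward the ventral margin.
Removing the 3 false bands leaves 244 − 3 = 241 true bands beyond the spawning break.
1940 − 241 = 1699 CE.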